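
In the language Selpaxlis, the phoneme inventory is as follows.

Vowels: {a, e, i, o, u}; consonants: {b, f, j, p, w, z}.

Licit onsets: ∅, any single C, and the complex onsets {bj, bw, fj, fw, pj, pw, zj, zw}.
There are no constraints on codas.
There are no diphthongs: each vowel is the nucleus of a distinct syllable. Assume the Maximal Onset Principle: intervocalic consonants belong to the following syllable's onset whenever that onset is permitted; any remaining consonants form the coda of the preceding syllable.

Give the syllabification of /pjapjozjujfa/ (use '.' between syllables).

pja.pjo.zjuj.fa

The vowels are a, o, u, a — 4 nuclei, so 4 syllables.
V1 /a/ – V2 /o/: /pj/ — entire cluster is a permitted onset → onset /pj/, coda ∅.
V2 /o/ – V3 /u/: /zj/ — entire cluster is a permitted onset → onset /zj/, coda ∅.
V3 /u/ – V4 /a/: /jf/; trying suffixes from longest down, /f/ is the first permitted one, so coda /j/ | onset /f/.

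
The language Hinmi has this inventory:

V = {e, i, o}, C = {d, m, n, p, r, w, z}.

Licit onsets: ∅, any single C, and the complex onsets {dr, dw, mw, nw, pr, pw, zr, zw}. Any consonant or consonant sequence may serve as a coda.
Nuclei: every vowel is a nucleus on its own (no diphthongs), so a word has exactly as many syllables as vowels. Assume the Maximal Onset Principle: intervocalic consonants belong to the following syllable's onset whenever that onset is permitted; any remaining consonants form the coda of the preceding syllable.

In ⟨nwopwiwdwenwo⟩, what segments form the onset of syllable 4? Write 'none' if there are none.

nw

The vowels are o, i, e, o — 4 nuclei, so 4 syllables.
V1 /o/ – V2 /i/: cluster /pw/ — /pw/ is itself a permitted onset, so the whole cluster goes right; preceding coda = ∅.
V2 /i/ – V3 /e/: /wdw/ splits as /w/ + /dw/ (/dw/ is the longest suffix that is a licit onset).
V3 /e/ – V4 /o/: cluster /nw/ — /nw/ is itself a permitted onset, so the whole cluster goes right; preceding coda = ∅.
Result: nwo.pwiw.dwe.nwo.
Syllable 4 is /nwo/: onset /nw/, nucleus /o/, coda ∅.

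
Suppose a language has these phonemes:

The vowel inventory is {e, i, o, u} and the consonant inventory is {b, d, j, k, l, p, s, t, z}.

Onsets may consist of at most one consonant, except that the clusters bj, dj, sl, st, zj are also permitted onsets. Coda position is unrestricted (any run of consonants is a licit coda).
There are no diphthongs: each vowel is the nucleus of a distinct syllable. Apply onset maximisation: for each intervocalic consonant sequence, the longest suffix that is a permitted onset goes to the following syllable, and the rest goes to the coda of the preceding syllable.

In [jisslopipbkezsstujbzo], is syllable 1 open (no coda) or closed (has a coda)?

closed

The vowels are i, o, i, e, u, o — 6 nuclei, so 6 syllables.
σ1/σ2 boundary: /ssl/ — longest licit onset from the right is /sl/, leaving /s/ as coda.
σ2/σ3 boundary: /p/ is a single consonant, so it becomes the next onset.
σ3/σ4 boundary: cluster /pbk/ — the longest permitted-onset suffix is /k/; onset = /k/, preceding coda = /pb/.
σ4/σ5 boundary: /zsst/ splits as /zs/ + /st/ (/st/ is the longest suffix that is a licit onset).
σ5/σ6 boundary: cluster /jbz/ — the longest permitted-onset suffix is /z/; onset = /z/, preceding coda = /jb/.
Putting it together: jis.slo.pipb.kezs.stujb.zo.
Syllable 1 is /jis/ with coda /s/, so it is closed.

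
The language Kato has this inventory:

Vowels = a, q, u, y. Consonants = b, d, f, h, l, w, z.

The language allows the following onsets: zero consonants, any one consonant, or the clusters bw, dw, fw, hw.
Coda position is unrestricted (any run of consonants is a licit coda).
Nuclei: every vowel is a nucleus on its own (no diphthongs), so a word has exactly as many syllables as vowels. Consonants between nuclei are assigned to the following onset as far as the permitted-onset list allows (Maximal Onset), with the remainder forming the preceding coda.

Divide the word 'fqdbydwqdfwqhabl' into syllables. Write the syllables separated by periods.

fqd.by.dwqd.fwq.habl

Nuclei (vowels): q, y, q, q, a → 5 syllables.
Between /q/ (V1) and /y/ (V2): /db/; trying suffixes from longest down, /b/ is the first permitted one, so coda /d/ | onset /b/.
Between /y/ (V2) and /q/ (V3): cluster /dw/ — /dw/ is itself a permitted onset, so the whole cluster goes right; preceding coda = ∅.
Between /q/ (V3) and /q/ (V4): /dfw/; trying suffixes from longest down, /fw/ is the first permitted one, so coda /d/ | onset /fw/.
Between /q/ (V4) and /a/ (V5): /h/ is a single consonant, so it becomes the next onset.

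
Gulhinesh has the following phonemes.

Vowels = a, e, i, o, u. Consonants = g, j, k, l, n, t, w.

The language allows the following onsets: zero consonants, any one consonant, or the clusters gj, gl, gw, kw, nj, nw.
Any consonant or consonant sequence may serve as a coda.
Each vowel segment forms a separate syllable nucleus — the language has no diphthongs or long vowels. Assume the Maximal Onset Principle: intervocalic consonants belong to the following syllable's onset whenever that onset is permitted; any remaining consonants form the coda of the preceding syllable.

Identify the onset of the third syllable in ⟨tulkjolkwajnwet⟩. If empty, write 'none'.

kw

Vowels present: u, o, a, e; each is a nucleus, giving 4 syllables.
Between /u/ (V1) and /o/ (V2): cluster /lkj/ — the longest permitted-onset suffix is /j/; onset = /j/, preceding coda = /lk/.
Between /o/ (V2) and /a/ (V3): cluster /lkw/ — the longest permitted-onset suffix is /kw/; onset = /kw/, preceding coda = /l/.
Between /a/ (V3) and /e/ (V4): /jnw/ splits as /j/ + /nw/ (/nw/ is the longest suffix that is a licit onset).
Putting it together: tulk.jol.kwaj.nwet.
Syllable 3 is /kwaj/: onset /kw/, nucleus /a/, coda /j/.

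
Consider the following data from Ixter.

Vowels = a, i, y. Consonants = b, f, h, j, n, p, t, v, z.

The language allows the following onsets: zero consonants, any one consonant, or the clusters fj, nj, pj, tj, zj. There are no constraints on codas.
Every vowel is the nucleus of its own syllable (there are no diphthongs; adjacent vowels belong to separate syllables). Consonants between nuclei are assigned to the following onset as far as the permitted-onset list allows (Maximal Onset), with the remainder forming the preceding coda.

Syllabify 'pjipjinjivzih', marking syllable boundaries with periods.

Nuclei (vowels): i, i, i, i → 4 syllables.
σ1/σ2 boundary: /pj/ — entire cluster is a permitted onset → onset /pj/, coda ∅.
σ2/σ3 boundary: /nj/ — entire cluster is a permitted onset → onset /nj/, coda ∅.
σ3/σ4 boundary: cluster /vz/ — the longest permitted-onset suffix is /z/; onset = /z/, preceding coda = /v/.

pji.pji.njiv.zih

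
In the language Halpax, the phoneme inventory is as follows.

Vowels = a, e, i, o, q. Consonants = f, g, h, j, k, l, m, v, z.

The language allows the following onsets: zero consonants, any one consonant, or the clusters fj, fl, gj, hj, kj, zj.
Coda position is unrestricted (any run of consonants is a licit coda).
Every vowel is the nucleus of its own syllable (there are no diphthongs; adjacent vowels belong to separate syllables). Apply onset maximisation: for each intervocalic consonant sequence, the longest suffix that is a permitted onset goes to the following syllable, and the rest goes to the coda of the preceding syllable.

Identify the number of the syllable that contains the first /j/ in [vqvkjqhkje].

Nuclei (vowels): q, q, e → 3 syllables.
σ1/σ2 boundary: cluster /vkj/ — the longest permitted-onset suffix is /kj/; onset = /kj/, preceding coda = /v/.
σ2/σ3 boundary: /hkj/; trying suffixes from longest down, /kj/ is the first permitted one, so coda /h/ | onset /kj/.
Putting it together: vqv.kjqh.kje.
The first /j/ is in the onset of syllable 2 (/kjqh/).

2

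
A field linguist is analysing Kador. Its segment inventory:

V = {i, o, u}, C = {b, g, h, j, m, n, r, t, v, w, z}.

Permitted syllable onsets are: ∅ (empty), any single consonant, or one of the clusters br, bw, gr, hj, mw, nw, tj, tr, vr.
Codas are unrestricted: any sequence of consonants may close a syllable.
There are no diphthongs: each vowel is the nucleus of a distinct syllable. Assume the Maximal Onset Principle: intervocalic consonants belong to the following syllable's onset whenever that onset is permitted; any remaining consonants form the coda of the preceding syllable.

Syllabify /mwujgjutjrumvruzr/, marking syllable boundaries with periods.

Vowels present: u, u, u, u; each is a nucleus, giving 4 syllables.
/u…u/ gap (V1→V2): /jgj/ splits as /jg/ + /j/ (/j/ is the longest suffix that is a licit onset).
/u…u/ gap (V2→V3): cluster /tjr/ — the longest permitted-onset suffix is /r/; onset = /r/, preceding coda = /tj/.
/u…u/ gap (V3→V4): /mvr/ — longest licit onset from the right is /vr/, leaving /m/ as coda.

mwujg.jutj.rum.vruzr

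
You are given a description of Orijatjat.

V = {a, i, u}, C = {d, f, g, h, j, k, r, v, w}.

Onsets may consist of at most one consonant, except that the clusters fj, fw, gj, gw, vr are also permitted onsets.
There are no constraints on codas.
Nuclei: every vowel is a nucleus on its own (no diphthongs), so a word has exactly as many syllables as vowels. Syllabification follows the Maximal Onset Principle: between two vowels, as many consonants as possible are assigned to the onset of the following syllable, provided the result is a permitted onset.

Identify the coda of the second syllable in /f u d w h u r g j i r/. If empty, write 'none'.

r

Nuclei (vowels): u, u, i → 3 syllables.
/u…u/ gap (V1→V2): /dwh/ — longest licit onset from the right is /h/, leaving /dw/ as coda.
/u…i/ gap (V2→V3): /rgj/; trying suffixes from longest down, /gj/ is the first permitted one, so coda /r/ | onset /gj/.
Putting it together: fudw.hur.gjir.
Syllable 2 is /hur/: onset /h/, nucleus /u/, coda /r/.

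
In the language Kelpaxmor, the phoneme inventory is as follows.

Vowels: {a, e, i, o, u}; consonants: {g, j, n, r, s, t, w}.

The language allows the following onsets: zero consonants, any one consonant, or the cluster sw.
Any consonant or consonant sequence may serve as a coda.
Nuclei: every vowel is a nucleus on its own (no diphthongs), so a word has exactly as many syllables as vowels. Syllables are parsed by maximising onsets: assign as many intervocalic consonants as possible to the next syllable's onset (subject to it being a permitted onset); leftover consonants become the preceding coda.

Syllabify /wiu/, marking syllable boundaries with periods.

wi.u

Nuclei (vowels): i, u → 2 syllables.
V1 /i/ – V2 /u/: no consonants, so the boundary falls immediately after /i/.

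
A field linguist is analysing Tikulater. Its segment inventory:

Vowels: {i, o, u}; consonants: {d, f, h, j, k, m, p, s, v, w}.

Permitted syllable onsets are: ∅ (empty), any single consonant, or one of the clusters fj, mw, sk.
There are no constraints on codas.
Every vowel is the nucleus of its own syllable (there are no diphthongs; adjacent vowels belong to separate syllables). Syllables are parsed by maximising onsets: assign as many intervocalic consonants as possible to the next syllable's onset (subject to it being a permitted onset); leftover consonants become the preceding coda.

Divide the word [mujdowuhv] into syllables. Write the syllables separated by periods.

muj.do.wuhv

Vowels present: u, o, u; each is a nucleus, giving 3 syllables.
/u…o/ gap (V1→V2): /jd/; trying suffixes from longest down, /d/ is the first permitted one, so coda /j/ | onset /d/.
/o…u/ gap (V2→V3): /w/ → onset of the next syllable (single consonants are always licit onsets).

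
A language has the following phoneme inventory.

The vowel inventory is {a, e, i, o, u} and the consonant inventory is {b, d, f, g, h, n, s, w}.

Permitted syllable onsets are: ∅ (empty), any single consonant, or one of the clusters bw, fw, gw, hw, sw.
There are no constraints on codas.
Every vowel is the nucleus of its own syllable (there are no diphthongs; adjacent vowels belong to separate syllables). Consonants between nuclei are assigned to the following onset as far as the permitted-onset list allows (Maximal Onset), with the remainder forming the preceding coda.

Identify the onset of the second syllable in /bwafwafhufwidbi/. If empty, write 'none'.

Vowels present: a, a, u, i, i; each is a nucleus, giving 5 syllables.
σ1/σ2 boundary: cluster /fw/ — /fw/ is itself a permitted onset, so the whole cluster goes right; preceding coda = ∅.
σ2/σ3 boundary: cluster /fh/ — the longest permitted-onset suffix is /h/; onset = /h/, preceding coda = /f/.
σ3/σ4 boundary: /fw/ — entire cluster is a permitted onset → onset /fw/, coda ∅.
σ4/σ5 boundary: /db/ — longest licit onset from the right is /b/, leaving /d/ as coda.
Syllabification: bwa.fwaf.hu.fwid.bi.
Syllable 2 is /fwaf/: onset /fw/, nucleus /a/, coda /f/.

fw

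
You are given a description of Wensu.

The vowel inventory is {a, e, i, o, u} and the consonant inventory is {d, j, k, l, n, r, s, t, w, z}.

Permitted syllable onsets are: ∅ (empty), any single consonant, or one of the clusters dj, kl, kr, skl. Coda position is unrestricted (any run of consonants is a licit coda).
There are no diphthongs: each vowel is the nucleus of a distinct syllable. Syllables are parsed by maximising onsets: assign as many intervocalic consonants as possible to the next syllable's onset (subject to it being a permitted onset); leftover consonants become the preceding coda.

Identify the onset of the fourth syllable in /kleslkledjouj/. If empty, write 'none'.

Nuclei (vowels): e, e, o, u → 4 syllables.
/e…e/ gap (V1→V2): /slkl/ — longest licit onset from the right is /kl/, leaving /sl/ as coda.
/e…o/ gap (V2→V3): /dj/ — entire cluster is a permitted onset → onset /dj/, coda ∅.
/o…u/ gap (V3→V4): nothing intervenes; syllable break is V.V.
Syllabification: klesl.kle.djo.uj.
Syllable 4 is /uj/: onset ∅, nucleus /u/, coda /j/.

none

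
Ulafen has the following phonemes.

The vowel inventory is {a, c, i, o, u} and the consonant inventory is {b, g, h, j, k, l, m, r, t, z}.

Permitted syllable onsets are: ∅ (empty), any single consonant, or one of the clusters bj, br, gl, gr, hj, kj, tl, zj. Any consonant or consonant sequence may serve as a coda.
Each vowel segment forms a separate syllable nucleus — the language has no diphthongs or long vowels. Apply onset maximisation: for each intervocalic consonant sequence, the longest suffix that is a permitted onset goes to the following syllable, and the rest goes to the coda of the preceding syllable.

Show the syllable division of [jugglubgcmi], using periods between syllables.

Nuclei (vowels): u, u, c, i → 4 syllables.
/u…u/ gap (V1→V2): /ggl/ splits as /g/ + /gl/ (/gl/ is the longest suffix that is a licit onset).
/u…c/ gap (V2→V3): /bg/; trying suffixes from longest down, /g/ is the first permitted one, so coda /b/ | onset /g/.
/c…i/ gap (V3→V4): just /m/ — single C goes to the following onset.

jug.glub.gc.mi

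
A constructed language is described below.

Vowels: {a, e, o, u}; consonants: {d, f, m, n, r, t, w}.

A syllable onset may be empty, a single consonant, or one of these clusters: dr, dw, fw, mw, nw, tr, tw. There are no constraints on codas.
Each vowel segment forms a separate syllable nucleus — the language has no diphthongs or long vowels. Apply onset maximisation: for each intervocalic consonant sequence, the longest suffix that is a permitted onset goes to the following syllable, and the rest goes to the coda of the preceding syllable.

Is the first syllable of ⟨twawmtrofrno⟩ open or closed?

closed

Vowels present: a, o, o; each is a nucleus, giving 3 syllables.
Between /a/ (V1) and /o/ (V2): /wmtr/; trying suffixes from longest down, /tr/ is the first permitted one, so coda /wm/ | onset /tr/.
Between /o/ (V2) and /o/ (V3): cluster /frn/ — the longest permitted-onset suffix is /n/; onset = /n/, preceding coda = /fr/.
Syllabification: twawm.trofr.no.
Syllable 1 is /twawm/ with coda /wm/, so it is closed.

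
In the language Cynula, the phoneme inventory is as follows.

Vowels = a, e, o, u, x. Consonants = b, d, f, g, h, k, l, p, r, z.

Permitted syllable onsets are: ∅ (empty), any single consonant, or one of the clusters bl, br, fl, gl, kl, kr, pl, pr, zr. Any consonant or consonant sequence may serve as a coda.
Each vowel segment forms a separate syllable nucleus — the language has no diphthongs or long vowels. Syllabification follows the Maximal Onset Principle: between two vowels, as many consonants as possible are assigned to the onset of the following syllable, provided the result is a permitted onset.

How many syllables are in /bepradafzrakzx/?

5

Nuclei (vowels): e, a, a, a, x → 5 syllables.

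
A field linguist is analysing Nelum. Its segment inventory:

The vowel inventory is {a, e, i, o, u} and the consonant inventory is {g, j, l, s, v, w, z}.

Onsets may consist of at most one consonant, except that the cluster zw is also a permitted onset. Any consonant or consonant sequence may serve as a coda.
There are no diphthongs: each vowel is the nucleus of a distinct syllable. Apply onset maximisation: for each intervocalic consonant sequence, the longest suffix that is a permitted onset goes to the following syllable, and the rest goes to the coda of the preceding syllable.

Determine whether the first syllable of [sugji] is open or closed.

closed

Vowels present: u, i; each is a nucleus, giving 2 syllables.
σ1/σ2 boundary: /gj/; trying suffixes from longest down, /j/ is the first permitted one, so coda /g/ | onset /j/.
Putting it together: sug.ji.
Syllable 1 is /sug/ with coda /g/, so it is closed.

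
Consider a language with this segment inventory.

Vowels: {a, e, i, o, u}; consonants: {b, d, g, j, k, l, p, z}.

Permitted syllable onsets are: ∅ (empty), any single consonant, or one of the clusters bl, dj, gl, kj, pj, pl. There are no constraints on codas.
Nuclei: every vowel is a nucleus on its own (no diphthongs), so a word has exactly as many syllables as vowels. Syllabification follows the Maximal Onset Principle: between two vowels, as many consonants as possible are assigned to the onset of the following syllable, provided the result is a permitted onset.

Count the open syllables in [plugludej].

Vowels present: u, u, e; each is a nucleus, giving 3 syllables.
V1 /u/ – V2 /u/: /gl/ — entire cluster is a permitted onset → onset /gl/, coda ∅.
V2 /u/ – V3 /e/: just /d/ — single C goes to the following onset.
So the parse is plu.glu.dej.
Classifying each syllable: /plu/ (open), /glu/ (open), /dej/ (closed).
Open syllables: 2.

2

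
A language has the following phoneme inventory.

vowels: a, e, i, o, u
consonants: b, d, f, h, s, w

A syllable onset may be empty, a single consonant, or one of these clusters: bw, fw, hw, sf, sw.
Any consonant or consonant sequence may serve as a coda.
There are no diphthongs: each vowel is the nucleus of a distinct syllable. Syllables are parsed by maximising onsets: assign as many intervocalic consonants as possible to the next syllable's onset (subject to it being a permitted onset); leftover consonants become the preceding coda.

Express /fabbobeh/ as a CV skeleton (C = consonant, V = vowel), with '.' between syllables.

Vowels present: a, o, e; each is a nucleus, giving 3 syllables.
σ1/σ2 boundary: /bb/; trying suffixes from longest down, /b/ is the first permitted one, so coda /b/ | onset /b/.
σ2/σ3 boundary: /b/ → onset of the next syllable (single consonants are always licit onsets).
Syllabification: fab.bo.beh.
Mapping each syllable to C/V: /fab/ → CVC, /bo/ → CV, /beh/ → CVC.

CVC.CV.CVC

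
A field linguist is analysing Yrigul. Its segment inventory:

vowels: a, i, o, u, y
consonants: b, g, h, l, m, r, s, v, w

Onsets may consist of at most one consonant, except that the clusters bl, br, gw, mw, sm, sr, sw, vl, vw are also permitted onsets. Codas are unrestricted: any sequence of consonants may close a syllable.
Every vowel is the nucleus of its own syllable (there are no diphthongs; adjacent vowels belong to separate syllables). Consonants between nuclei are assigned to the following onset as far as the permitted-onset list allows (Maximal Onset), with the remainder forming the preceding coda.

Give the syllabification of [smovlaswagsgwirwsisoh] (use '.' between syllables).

smo.vla.swags.gwirw.si.soh

Nuclei (vowels): o, a, a, i, i, o → 6 syllables.
/o…a/ gap (V1→V2): /vl/ is a licit onset in full, so it all attaches to the next syllable.
/a…a/ gap (V2→V3): /sw/ — entire cluster is a permitted onset → onset /sw/, coda ∅.
/a…i/ gap (V3→V4): cluster /gsgw/ — the longest permitted-onset suffix is /gw/; onset = /gw/, preceding coda = /gs/.
/i…i/ gap (V4→V5): /rws/ — longest licit onset from the right is /s/, leaving /rw/ as coda.
/i…o/ gap (V5→V6): /s/ is a single consonant, so it becomes the next onset.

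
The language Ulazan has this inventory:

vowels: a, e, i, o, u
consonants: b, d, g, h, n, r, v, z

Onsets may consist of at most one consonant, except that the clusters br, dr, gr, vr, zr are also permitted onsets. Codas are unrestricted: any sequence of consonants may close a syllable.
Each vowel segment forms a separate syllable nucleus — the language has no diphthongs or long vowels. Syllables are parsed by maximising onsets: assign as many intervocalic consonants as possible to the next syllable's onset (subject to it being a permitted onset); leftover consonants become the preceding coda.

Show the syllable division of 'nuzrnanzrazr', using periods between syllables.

nuzr.nan.zrazr

Vowels present: u, a, a; each is a nucleus, giving 3 syllables.
/u…a/ gap (V1→V2): /zrn/; trying suffixes from longest down, /n/ is the first permitted one, so coda /zr/ | onset /n/.
/a…a/ gap (V2→V3): cluster /nzr/ — the longest permitted-onset suffix is /zr/; onset = /zr/, preceding coda = /n/.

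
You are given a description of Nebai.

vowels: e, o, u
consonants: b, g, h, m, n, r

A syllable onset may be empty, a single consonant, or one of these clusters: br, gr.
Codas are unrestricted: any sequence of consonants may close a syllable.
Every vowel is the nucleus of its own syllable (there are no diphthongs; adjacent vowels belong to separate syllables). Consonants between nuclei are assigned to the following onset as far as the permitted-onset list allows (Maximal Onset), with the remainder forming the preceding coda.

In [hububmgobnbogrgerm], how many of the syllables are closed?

Nuclei (vowels): u, u, o, o, e → 5 syllables.
V1 /u/ – V2 /u/: /b/ → onset of the next syllable (single consonants are always licit onsets).
V2 /u/ – V3 /o/: /bmg/ — longest licit onset from the right is /g/, leaving /bm/ as coda.
V3 /o/ – V4 /o/: cluster /bnb/ — the longest permitted-onset suffix is /b/; onset = /b/, preceding coda = /bn/.
V4 /o/ – V5 /e/: /grg/ splits as /gr/ + /g/ (/g/ is the longest suffix that is a licit onset).
Putting it together: hu.bubm.gobn.bogr.germ.
Classifying each syllable: /hu/ (open), /bubm/ (closed), /gobn/ (closed), /bogr/ (closed), /germ/ (closed).
Closed syllables: 4.

4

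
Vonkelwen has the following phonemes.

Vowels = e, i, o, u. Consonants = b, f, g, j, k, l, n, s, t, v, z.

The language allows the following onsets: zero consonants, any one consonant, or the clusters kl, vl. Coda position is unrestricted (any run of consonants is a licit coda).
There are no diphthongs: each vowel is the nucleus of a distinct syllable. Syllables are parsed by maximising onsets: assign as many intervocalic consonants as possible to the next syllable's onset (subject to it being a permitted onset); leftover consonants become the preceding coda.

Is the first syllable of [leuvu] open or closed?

open

Nuclei (vowels): e, u, u → 3 syllables.
V1 /e/ – V2 /u/: nothing intervenes; syllable break is V.V.
V2 /u/ – V3 /u/: /v/ → onset of the next syllable (single consonants are always licit onsets).
Putting it together: le.u.vu.
Syllable 1 is /le/; it ends in its nucleus with no coda, so it is open.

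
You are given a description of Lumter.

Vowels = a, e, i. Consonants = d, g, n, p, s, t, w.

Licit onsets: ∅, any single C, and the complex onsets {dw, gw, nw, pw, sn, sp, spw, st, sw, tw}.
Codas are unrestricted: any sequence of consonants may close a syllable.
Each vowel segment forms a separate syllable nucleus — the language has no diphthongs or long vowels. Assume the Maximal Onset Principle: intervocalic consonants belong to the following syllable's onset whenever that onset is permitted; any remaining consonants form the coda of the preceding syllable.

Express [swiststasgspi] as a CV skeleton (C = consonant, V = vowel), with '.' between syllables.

CCVCC.CCVCC.CCV

Nuclei (vowels): i, a, i → 3 syllables.
Between /i/ (V1) and /a/ (V2): /stst/; trying suffixes from longest down, /st/ is the first permitted one, so coda /st/ | onset /st/.
Between /a/ (V2) and /i/ (V3): cluster /sgsp/ — the longest permitted-onset suffix is /sp/; onset = /sp/, preceding coda = /sg/.
So the parse is swist.stasg.spi.
Mapping each syllable to C/V: /swist/ → CCVCC, /stasg/ → CCVCC, /spi/ → CCV.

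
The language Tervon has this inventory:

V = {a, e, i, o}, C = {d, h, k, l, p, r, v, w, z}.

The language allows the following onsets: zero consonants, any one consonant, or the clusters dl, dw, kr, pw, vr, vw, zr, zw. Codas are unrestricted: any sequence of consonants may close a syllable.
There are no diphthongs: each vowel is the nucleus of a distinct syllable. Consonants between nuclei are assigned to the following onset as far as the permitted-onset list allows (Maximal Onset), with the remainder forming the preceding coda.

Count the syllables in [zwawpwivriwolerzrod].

6

Vowels present: a, i, i, o, e, o; each is a nucleus, giving 6 syllables.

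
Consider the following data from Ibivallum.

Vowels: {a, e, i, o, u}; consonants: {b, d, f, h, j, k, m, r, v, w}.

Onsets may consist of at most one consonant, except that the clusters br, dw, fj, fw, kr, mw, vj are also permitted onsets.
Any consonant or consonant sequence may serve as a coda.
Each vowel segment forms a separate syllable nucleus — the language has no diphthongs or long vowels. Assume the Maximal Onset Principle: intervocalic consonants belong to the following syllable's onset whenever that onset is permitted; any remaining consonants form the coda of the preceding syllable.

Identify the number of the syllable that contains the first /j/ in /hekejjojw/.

Nuclei (vowels): e, e, o → 3 syllables.
σ1/σ2 boundary: /k/ → onset of the next syllable (single consonants are always licit onsets).
σ2/σ3 boundary: /jj/ — longest licit onset from the right is /j/, leaving /j/ as coda.
Putting it together: he.kej.jojw.
The first /j/ is in the coda of syllable 2 (/kej/).

2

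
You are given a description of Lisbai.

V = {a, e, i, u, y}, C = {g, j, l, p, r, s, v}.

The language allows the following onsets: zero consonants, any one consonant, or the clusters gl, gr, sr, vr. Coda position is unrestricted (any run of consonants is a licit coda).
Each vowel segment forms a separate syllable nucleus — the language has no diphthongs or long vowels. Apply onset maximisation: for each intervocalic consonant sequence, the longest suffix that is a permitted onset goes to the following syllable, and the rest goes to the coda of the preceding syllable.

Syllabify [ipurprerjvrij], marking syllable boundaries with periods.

Nuclei (vowels): i, u, e, i → 4 syllables.
/i…u/ gap (V1→V2): just /p/ — single C goes to the following onset.
/u…e/ gap (V2→V3): /rpr/; trying suffixes from longest down, /r/ is the first permitted one, so coda /rp/ | onset /r/.
/e…i/ gap (V3→V4): /rjvr/ splits as /rj/ + /vr/ (/vr/ is the longest suffix that is a licit onset).

i.purp.rerj.vrij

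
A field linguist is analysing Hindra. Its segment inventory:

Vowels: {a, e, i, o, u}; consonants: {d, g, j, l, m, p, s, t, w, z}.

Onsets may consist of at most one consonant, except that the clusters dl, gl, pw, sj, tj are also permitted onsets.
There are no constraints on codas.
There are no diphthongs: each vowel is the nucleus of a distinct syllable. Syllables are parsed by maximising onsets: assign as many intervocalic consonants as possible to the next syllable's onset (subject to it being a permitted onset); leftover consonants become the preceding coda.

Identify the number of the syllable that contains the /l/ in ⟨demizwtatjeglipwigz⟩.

5

Vowels present: e, i, a, e, i, i; each is a nucleus, giving 6 syllables.
/e…i/ gap (V1→V2): /m/ → onset of the next syllable (single consonants are always licit onsets).
/i…a/ gap (V2→V3): /zwt/; trying suffixes from longest down, /t/ is the first permitted one, so coda /zw/ | onset /t/.
/a…e/ gap (V3→V4): /tj/ — entire cluster is a permitted onset → onset /tj/, coda ∅.
/e…i/ gap (V4→V5): /gl/ is a licit onset in full, so it all attaches to the next syllable.
/i…i/ gap (V5→V6): /pw/ is a licit onset in full, so it all attaches to the next syllable.
Syllabification: de.mizw.ta.tje.gli.pwigz.
The /l/ is in the onset of syllable 5 (/gli/).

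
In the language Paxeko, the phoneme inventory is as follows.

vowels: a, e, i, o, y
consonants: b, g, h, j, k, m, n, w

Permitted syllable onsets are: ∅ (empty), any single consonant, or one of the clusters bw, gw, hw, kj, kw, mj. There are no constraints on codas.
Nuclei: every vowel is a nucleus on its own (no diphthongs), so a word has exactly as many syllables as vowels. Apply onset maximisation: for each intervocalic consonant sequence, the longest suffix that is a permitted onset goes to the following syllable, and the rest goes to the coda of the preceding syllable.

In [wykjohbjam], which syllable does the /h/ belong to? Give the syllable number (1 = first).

2

Vowels present: y, o, a; each is a nucleus, giving 3 syllables.
V1 /y/ – V2 /o/: cluster /kj/ — /kj/ is itself a permitted onset, so the whole cluster goes right; preceding coda = ∅.
V2 /o/ – V3 /a/: /hbj/ splits as /hb/ + /j/ (/j/ is the longest suffix that is a licit onset).
Result: wy.kjohb.jam.
The /h/ is in the coda of syllable 2 (/kjohb/).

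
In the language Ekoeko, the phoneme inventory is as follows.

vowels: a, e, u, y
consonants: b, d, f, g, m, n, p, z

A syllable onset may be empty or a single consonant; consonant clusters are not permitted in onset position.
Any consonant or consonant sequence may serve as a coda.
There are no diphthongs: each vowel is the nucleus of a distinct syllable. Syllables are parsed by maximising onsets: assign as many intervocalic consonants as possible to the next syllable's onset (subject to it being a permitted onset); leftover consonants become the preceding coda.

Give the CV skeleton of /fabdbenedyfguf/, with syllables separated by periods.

The vowels are a, e, e, y, u — 5 nuclei, so 5 syllables.
/a…e/ gap (V1→V2): /bdb/ splits as /bd/ + /b/ (/b/ is the longest suffix that is a licit onset).
/e…e/ gap (V2→V3): /n/ is a single consonant, so it becomes the next onset.
/e…y/ gap (V3→V4): /d/ → onset of the next syllable (single consonants are always licit onsets).
/y…u/ gap (V4→V5): /fg/ — longest licit onset from the right is /g/, leaving /f/ as coda.
Syllabification: fabd.be.ne.dyf.guf.
Mapping each syllable to C/V: /fabd/ → CVCC, /be/ → CV, /ne/ → CV, /dyf/ → CVC, /guf/ → CVC.

CVCC.CV.CV.CVC.CVC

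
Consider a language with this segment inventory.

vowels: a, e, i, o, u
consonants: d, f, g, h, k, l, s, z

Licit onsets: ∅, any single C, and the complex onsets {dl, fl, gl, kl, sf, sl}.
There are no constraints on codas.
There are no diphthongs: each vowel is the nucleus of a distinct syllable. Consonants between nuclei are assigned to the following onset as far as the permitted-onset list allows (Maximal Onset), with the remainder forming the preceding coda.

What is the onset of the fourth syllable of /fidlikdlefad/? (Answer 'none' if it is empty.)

f

Nuclei (vowels): i, i, e, a → 4 syllables.
V1 /i/ – V2 /i/: /dl/ — entire cluster is a permitted onset → onset /dl/, coda ∅.
V2 /i/ – V3 /e/: /kdl/ — longest licit onset from the right is /dl/, leaving /k/ as coda.
V3 /e/ – V4 /a/: just /f/ — single C goes to the following onset.
So the parse is fi.dlik.dle.fad.
Syllable 4 is /fad/: onset /f/, nucleus /a/, coda /d/.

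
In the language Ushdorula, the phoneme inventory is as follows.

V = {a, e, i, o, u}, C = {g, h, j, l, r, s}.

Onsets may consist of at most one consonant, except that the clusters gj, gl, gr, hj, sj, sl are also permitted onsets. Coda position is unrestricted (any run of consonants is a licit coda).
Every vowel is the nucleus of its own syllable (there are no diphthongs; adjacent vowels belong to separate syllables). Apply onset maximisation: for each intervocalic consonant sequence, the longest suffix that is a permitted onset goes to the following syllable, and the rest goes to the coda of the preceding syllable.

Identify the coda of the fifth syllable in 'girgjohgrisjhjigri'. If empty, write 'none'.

The vowels are i, o, i, i, i — 5 nuclei, so 5 syllables.
V1 /i/ – V2 /o/: /rgj/ splits as /r/ + /gj/ (/gj/ is the longest suffix that is a licit onset).
V2 /o/ – V3 /i/: /hgr/ splits as /h/ + /gr/ (/gr/ is the longest suffix that is a licit onset).
V3 /i/ – V4 /i/: cluster /sjhj/ — the longest permitted-onset suffix is /hj/; onset = /hj/, preceding coda = /sj/.
V4 /i/ – V5 /i/: cluster /gr/ — /gr/ is itself a permitted onset, so the whole cluster goes right; preceding coda = ∅.
So the parse is gir.gjoh.grisj.hji.gri.
Syllable 5 is /gri/: onset /gr/, nucleus /i/, coda ∅.

none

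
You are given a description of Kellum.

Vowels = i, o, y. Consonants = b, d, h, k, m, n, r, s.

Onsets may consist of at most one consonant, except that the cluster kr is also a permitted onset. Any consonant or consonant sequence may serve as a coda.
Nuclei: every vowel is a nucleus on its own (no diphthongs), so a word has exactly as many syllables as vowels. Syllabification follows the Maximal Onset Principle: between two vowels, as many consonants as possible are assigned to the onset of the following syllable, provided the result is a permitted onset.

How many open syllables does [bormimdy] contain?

1

Vowels present: o, i, y; each is a nucleus, giving 3 syllables.
σ1/σ2 boundary: /rm/ splits as /r/ + /m/ (/m/ is the longest suffix that is a licit onset).
σ2/σ3 boundary: /md/; trying suffixes from longest down, /d/ is the first permitted one, so coda /m/ | onset /d/.
Result: bor.mim.dy.
Classifying each syllable: /bor/ (closed), /mim/ (closed), /dy/ (open).
Open syllables: 1.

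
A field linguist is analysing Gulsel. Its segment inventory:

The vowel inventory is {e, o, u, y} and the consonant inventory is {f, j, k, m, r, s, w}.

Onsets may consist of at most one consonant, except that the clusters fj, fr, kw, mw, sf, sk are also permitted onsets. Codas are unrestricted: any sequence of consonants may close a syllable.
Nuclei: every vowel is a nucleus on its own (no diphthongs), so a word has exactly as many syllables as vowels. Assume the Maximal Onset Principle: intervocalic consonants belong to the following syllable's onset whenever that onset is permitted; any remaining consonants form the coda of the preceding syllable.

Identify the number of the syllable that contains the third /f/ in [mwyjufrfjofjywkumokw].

4

The vowels are y, u, o, y, u, o — 6 nuclei, so 6 syllables.
Between /y/ (V1) and /u/ (V2): /j/ is a single consonant, so it becomes the next onset.
Between /u/ (V2) and /o/ (V3): /frfj/ splits as /fr/ + /fj/ (/fj/ is the longest suffix that is a licit onset).
Between /o/ (V3) and /y/ (V4): cluster /fj/ — /fj/ is itself a permitted onset, so the whole cluster goes right; preceding coda = ∅.
Between /y/ (V4) and /u/ (V5): /wk/ — longest licit onset from the right is /k/, leaving /w/ as coda.
Between /u/ (V5) and /o/ (V6): /m/ → onset of the next syllable (single consonants are always licit onsets).
Result: mwy.jufr.fjo.fjyw.ku.mokw.
The third /f/ is in the onset of syllable 4 (/fjyw/).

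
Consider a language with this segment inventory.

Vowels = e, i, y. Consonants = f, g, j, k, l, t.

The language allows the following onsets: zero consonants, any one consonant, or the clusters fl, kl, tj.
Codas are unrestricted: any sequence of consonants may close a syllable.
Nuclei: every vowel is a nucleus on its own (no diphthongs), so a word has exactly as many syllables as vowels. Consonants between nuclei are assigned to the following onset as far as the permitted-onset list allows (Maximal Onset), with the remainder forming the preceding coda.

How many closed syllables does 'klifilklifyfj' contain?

2

Vowels present: i, i, i, y; each is a nucleus, giving 4 syllables.
Between /i/ (V1) and /i/ (V2): just /f/ — single C goes to the following onset.
Between /i/ (V2) and /i/ (V3): cluster /lkl/ — the longest permitted-onset suffix is /kl/; onset = /kl/, preceding coda = /l/.
Between /i/ (V3) and /y/ (V4): /f/ → onset of the next syllable (single consonants are always licit onsets).
Putting it together: kli.fil.kli.fyfj.
Classifying each syllable: /kli/ (open), /fil/ (closed), /kli/ (open), /fyfj/ (closed).
Closed syllables: 2.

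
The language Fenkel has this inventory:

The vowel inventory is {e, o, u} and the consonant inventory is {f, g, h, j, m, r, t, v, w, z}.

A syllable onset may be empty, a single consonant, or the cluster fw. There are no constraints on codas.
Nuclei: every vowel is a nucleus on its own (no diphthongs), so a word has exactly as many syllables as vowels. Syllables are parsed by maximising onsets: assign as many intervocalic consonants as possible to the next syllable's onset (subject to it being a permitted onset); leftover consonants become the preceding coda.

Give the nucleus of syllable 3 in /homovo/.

o

The vowels are o, o, o — 3 nuclei, so 3 syllables.
The third nucleus (vowel 3 from the left) is /o/.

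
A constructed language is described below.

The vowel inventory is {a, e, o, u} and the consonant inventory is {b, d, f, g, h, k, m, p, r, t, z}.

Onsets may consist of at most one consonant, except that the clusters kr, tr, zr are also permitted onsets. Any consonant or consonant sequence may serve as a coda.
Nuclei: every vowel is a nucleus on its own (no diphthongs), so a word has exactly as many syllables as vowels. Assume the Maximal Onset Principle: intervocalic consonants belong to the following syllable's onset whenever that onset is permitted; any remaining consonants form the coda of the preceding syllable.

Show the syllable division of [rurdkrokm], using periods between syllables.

Vowels present: u, o; each is a nucleus, giving 2 syllables.
V1 /u/ – V2 /o/: cluster /rdkr/ — the longest permitted-onset suffix is /kr/; onset = /kr/, preceding coda = /rd/.

rurd.krokm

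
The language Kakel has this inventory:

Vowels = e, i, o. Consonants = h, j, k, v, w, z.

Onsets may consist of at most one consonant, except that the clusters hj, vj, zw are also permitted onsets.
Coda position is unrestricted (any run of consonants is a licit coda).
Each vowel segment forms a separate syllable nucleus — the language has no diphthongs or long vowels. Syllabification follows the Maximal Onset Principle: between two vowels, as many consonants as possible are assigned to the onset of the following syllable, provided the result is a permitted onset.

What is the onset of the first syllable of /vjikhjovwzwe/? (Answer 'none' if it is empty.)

vj

The vowels are i, o, e — 3 nuclei, so 3 syllables.
Between /i/ (V1) and /o/ (V2): /khj/ — longest licit onset from the right is /hj/, leaving /k/ as coda.
Between /o/ (V2) and /e/ (V3): /vwzw/ — longest licit onset from the right is /zw/, leaving /vw/ as coda.
So the parse is vjik.hjovw.zwe.
Syllable 1 is /vjik/: onset /vj/, nucleus /i/, coda /k/.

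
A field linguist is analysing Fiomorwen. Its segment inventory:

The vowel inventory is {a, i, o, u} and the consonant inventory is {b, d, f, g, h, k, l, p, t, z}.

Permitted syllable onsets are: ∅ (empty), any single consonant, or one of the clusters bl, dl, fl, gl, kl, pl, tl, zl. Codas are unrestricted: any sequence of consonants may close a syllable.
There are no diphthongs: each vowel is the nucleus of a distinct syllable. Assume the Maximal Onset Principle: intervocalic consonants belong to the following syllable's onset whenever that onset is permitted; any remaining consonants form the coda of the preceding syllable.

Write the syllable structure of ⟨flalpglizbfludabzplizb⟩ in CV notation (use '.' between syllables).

CCVCC.CCVCC.CCV.CVCC.CCVCC

The vowels are a, i, u, a, i — 5 nuclei, so 5 syllables.
/a…i/ gap (V1→V2): /lpgl/; trying suffixes from longest down, /gl/ is the first permitted one, so coda /lp/ | onset /gl/.
/i…u/ gap (V2→V3): /zbfl/ splits as /zb/ + /fl/ (/fl/ is the longest suffix that is a licit onset).
/u…a/ gap (V3→V4): just /d/ — single C goes to the following onset.
/a…i/ gap (V4→V5): /bzpl/ — longest licit onset from the right is /pl/, leaving /bz/ as coda.
Putting it together: flalp.glizb.flu.dabz.plizb.
Mapping each syllable to C/V: /flalp/ → CCVCC, /glizb/ → CCVCC, /flu/ → CCV, /dabz/ → CVCC, /plizb/ → CCVCC.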